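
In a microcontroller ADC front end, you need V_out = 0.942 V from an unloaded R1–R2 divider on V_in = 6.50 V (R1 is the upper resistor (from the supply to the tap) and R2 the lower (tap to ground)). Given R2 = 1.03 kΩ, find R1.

R1 ≈ 6.08 kΩ

Required fraction k = V_out/V_in = 0.1449.
R1 = R2·(1/k − 1) = 1.03 × 5.900 = 6.077 kΩ.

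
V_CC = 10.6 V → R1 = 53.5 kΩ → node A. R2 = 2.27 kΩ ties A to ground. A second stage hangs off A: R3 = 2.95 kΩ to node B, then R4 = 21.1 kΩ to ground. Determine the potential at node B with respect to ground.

Looking into the second stage from A: R3 + R4 = 24.05 kΩ appears in parallel with R2.
Effective lower resistance at A: R2 ‖ 24.05 = 2.074 kΩ.
So V_A = 10.6 × 0.03732 = 0.3956 V.
V_B = V_A × 0.8773 = 0.3471 V.

V_B ≈ 0.347 V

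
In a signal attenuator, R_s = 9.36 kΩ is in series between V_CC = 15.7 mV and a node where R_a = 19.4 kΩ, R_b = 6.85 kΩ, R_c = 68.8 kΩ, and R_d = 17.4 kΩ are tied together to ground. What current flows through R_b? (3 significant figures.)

I ≈ 0.651 µA

Combine the parallel branches: R_p = (1/19.4 + 1/6.85 + 1/68.8 + 1/17.4)⁻¹ = 3.710 kΩ.
Node voltage V_A = V_CC · R_p/(R_s + R_p) = 15.7 × 0.2839 = 4.457 mV.
Branch current I = V_A/R_b = 4.457/6.85 = 0.6506 µA.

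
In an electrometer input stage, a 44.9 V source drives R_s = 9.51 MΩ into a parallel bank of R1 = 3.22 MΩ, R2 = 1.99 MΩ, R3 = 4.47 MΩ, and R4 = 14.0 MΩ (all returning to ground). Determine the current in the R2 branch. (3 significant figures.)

I ≈ 1.96 µA

Combine the parallel branches: R_p = (1/3.22 + 1/1.99 + 1/4.47 + 1/14.0)⁻¹ = 0.9024 MΩ.
V_A = 44.9 × 0.9024/10.41 = 3.891 V.
Branch current I = V_A/R2 = 3.891/1.99 = 1.955 µA.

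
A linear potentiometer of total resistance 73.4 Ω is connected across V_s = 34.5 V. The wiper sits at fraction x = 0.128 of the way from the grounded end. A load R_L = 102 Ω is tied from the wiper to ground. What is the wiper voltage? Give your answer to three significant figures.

Lower segment x·R_p = 9.395 Ω; upper segment (1−x)·R_p = 64.00 Ω.
(x·R_p) ‖ R_L = 8.603 Ω.
Loaded-divider output: V_out = 34.5 × 0.1185 = 4.088 V.

V_out ≈ 4.09 V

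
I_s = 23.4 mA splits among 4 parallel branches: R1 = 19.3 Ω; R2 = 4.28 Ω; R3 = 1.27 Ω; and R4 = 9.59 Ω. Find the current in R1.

I ≈ 1.03 mA

Conductances: ΣG = 1/19.3 + 1/4.28 + 1/1.27 + 1/9.59 = 1.177 (1/Ω).
Current divider: I(R1) = I_s · G_k/ΣG = 23.4 × (0.05181/1.177) = 23.4 × 0.04402 = 1.030 mA.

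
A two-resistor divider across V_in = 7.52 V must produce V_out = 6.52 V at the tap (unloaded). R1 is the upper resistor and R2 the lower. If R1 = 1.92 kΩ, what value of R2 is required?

The divider ratio is R2/(R1+R2) = 6.52/7.52 = 0.8670.
R2 = R1 · 0.8670/(1 − 0.8670) = 12.52 kΩ.

R2 ≈ 12.5 kΩ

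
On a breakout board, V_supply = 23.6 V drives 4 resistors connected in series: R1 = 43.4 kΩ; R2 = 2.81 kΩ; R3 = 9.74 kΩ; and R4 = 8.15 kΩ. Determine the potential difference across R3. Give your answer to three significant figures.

Series total: ΣR = 43.4 + 2.81 + 9.74 + 8.15 = 64.10 kΩ.
Voltage divider: V = V_supply · (9.740 / 64.10) = 23.6 × 0.1520 = 3.586 V.

V ≈ 3.59 V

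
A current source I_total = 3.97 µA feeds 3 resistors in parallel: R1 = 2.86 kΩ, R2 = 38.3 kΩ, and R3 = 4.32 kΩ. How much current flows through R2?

I ≈ 0.171 µA

ΣG = 1/2.86 + 1/38.3 + 1/4.32 = 0.6072.
By the current-divider rule, I = I_total · G_k/ΣG = 3.97 × 0.04300 = 0.1707 µA.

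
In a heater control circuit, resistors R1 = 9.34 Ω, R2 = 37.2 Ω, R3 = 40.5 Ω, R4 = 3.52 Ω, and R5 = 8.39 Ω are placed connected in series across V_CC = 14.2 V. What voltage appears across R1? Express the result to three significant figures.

Total series resistance ΣR = 9.34 + 37.2 + 40.5 + 3.52 + 8.39 = 98.95 Ω.
Voltage divider: V = V_CC · (9.340 / 98.95) = 14.2 × 0.09439 = 1.340 V.

V ≈ 1.34 V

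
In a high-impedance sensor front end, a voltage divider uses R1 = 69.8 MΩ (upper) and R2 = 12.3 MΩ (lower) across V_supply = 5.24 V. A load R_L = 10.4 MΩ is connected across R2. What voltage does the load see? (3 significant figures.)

V_out ≈ 0.391 V

The load sits in parallel with R2, giving an effective lower resistance R2' = R2·R_L/(R2+R_L) = 5.635 MΩ.
Voltage divider with the loaded lower leg: V_out = 5.24 × 5.635/(69.8 + 5.635) = 5.24 × 0.07470 = 0.3914 V.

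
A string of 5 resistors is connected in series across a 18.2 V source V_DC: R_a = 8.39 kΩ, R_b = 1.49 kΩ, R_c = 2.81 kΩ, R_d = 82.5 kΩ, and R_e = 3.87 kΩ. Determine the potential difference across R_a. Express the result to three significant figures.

Series total: ΣR = 8.39 + 1.49 + 2.81 + 82.5 + 3.87 = 99.06 kΩ.
By the voltage-divider rule, V = 18.2 × 8.390/99.06 = 1.541 V.

V ≈ 1.54 V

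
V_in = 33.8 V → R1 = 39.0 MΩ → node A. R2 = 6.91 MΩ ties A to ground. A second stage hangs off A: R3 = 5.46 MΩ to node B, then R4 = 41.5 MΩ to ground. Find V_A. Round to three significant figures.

V_A ≈ 4.52 V

The second stage (R3 + R4 = 46.96 MΩ) loads node A in parallel with R2.
R2 ‖ (R3+R4) = 6.024 MΩ.
First divider: V_A = V_in · 6.024/(39.0 + 6.024) = 4.522 V.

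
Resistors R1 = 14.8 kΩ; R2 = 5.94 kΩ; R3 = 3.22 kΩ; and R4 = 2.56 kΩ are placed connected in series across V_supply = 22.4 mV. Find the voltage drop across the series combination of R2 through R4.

ΣR = 14.8 + 5.94 + 3.22 + 2.56 = 26.52 kΩ.
R_{R2..R4} = 5.94 + 3.22 + 2.56 = 11.72 kΩ.
By the voltage-divider rule, V = 22.4 × 11.72/26.52 = 9.899 mV.

V ≈ 9.90 mV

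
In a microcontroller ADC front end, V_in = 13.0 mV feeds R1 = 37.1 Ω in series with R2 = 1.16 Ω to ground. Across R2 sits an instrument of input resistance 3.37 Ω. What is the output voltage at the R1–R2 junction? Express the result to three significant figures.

V_out ≈ 0.296 mV

First combine the lower leg with the load: R2 ‖ R_L = 0.8630 Ω.
Then V_out = V_in · R2'/(R1 + R2') = 13.0 × 0.8630/37.96 = 0.2955 mV.
(Unloaded it would be 0.394 mV; the load pulls it down.)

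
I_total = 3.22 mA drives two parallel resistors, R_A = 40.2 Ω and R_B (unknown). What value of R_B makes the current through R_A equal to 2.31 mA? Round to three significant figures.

R_B ≈ 102 Ω

The fraction through R_A equals R_B/(R_A+R_B).
With f = 0.7174, R_B = R_A · f/(1−f) = 40.2 × 2.538 = 102.0 Ω.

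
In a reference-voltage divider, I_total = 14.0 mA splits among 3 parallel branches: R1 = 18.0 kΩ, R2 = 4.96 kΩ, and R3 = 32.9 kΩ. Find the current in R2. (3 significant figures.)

I ≈ 9.82 mA

ΣG = 1/18.0 + 1/4.96 + 1/32.9 = 0.2876.
By the current-divider rule, I = I_total · G_k/ΣG = 14.0 × 0.7011 = 9.816 mA.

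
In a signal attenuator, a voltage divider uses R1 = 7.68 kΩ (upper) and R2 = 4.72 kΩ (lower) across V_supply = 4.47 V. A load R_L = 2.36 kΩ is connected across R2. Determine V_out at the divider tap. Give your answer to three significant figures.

V_out ≈ 0.760 V

The load sits in parallel with R2, giving an effective lower resistance R2' = R2·R_L/(R2+R_L) = 1.573 kΩ.
Then V_out = V_supply · R2'/(R1 + R2') = 4.47 × 1.573/9.253 = 0.7600 V.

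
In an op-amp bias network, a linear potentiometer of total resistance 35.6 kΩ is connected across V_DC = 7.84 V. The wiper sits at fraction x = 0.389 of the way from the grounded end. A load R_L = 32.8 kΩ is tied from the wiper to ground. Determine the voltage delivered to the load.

V_out ≈ 2.42 V

Split the track: R_lower = x·R_p = 13.85 kΩ, R_upper = (1−x)·R_p = 21.75 kΩ.
R_L loads the lower segment: effective lower R = 9.737 kΩ.
Then V_out = V_DC · 9.737/(21.75 + 9.737) = 2.424 V.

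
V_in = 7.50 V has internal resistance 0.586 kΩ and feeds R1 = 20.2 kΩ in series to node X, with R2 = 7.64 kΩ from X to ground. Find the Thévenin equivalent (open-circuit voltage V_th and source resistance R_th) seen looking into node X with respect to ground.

R1' = 0.586 + 20.2 = 20.79 kΩ (source resistance + R1).
With X open, the divider is unloaded: V_th = 7.50 × 7.64/28.43 = 2.016 V.
With V_in suppressed (replaced by a short), R_th = R1' ‖ R2 = (20.79 × 7.64)/(20.79 + 7.64) = 5.587 kΩ.

V_th ≈ 2.02 V, R_th ≈ 5.59 kΩ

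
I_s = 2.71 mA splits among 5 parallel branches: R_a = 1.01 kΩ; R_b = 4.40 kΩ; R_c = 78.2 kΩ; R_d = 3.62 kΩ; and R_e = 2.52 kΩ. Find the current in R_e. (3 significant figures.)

ΣG = 1/1.01 + 1/4.40 + 1/78.2 + 1/3.62 + 1/2.52 = 1.903.
By the current-divider rule, I = I_s · G_k/ΣG = 2.71 × 0.2085 = 0.5650 mA.

I ≈ 0.565 mA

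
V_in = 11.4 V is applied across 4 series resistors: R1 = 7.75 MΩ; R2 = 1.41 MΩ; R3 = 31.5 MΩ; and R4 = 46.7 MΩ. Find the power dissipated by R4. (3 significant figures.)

Series current I = V_in/ΣR = 11.4/87.36 = 0.1305 µA.
P = I²R = 0.01703 × 46.7 = 0.7952 µW.

P ≈ 0.795 µW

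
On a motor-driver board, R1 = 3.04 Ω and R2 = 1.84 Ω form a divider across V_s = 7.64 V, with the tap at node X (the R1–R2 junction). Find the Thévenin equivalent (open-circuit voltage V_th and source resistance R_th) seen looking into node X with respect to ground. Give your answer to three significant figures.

V_th ≈ 2.88 V, R_th ≈ 1.15 Ω

V_th is the unloaded tap voltage: V_s · R2/(R1+R2) = 7.64 × 0.3770 = 2.881 V.
Zeroing V_s shorts the top of R1 to ground, so R_th = R1 ‖ R2 = 1.146 Ω.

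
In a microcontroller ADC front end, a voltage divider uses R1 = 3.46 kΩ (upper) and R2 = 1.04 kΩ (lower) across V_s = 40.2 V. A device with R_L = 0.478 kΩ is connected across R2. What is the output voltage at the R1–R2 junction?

V_out ≈ 3.48 V

First combine the lower leg with the load: R2 ‖ R_L = 0.3275 kΩ.
Voltage divider with the loaded lower leg: V_out = 40.2 × 0.3275/(3.46 + 0.3275) = 40.2 × 0.08646 = 3.476 V.
(Unloaded it would be 9.29 V; the load pulls it down.)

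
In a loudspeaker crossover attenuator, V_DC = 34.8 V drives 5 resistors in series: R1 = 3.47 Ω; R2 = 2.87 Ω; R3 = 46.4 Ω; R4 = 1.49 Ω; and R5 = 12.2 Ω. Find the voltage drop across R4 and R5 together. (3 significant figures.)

ΣR = 3.47 + 2.87 + 46.4 + 1.49 + 12.2 = 66.43 Ω.
R_{R4..R5} = 1.49 + 12.2 = 13.69 Ω.
V = V_DC · R/ΣR = 34.8 × 0.2061 = 7.172 V.

V ≈ 7.17 V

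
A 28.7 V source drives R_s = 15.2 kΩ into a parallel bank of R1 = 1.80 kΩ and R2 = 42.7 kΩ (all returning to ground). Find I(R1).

I ≈ 1.63 mA

Combine the parallel branches: R_p = (1/1.80 + 1/42.7)⁻¹ = 1.727 kΩ.
Node voltage V_A = V_CC · R_p/(R_s + R_p) = 28.7 × 0.1020 = 2.928 V.
Branch current I = V_A/R1 = 2.928/1.80 = 1.627 mA.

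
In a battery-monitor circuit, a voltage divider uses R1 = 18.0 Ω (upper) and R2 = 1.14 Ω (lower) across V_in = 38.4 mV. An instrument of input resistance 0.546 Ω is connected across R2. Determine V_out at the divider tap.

V_out ≈ 0.772 mV

The load sits in parallel with R2, giving an effective lower resistance R2' = R2·R_L/(R2+R_L) = 0.3692 Ω.
Now apply the divider: V_out = 38.4 × 0.02010 = 0.7718 mV.
(Unloaded it would be 2.29 mV; the load pulls it down.)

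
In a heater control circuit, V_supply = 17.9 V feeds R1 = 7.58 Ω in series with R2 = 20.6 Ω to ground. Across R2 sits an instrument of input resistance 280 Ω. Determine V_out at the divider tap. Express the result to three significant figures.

V_out ≈ 12.8 V

The load sits in parallel with R2, giving an effective lower resistance R2' = R2·R_L/(R2+R_L) = 19.19 Ω.
Voltage divider with the loaded lower leg: V_out = 17.9 × 19.19/(7.58 + 19.19) = 17.9 × 0.7168 = 12.83 V.
(Unloaded it would be 13.1 V; the load pulls it down.)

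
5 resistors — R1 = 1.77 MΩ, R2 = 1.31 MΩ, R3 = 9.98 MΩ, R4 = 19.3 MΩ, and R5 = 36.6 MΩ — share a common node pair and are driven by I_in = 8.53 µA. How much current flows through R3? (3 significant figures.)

Conductances: ΣG = 1/1.77 + 1/1.31 + 1/9.98 + 1/19.3 + 1/36.6 = 1.508 (1/MΩ).
Current divider: I(R3) = I_in · G_k/ΣG = 8.53 × (0.1002/1.508) = 8.53 × 0.06646 = 0.5669 µA.

I ≈ 0.567 µA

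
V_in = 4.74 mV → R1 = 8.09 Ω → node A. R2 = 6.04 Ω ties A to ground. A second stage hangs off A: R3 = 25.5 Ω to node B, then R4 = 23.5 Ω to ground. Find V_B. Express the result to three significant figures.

Node A sees R2 in parallel with the series input of stage 2, R3 + R4 = 49.00 Ω.
Effective lower resistance at A: R2 ‖ 49.00 = 5.377 Ω.
First divider: V_A = V_in · 5.377/(8.09 + 5.377) = 1.893 mV.
Then the unloaded second divider: V_B = V_A × R4/(R3+R4) = 1.893 × 0.4796 = 0.9077 mV.

V_B ≈ 0.908 mV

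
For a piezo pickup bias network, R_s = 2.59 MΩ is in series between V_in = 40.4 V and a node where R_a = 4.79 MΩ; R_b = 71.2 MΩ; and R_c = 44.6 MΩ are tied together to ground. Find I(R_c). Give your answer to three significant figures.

I ≈ 0.554 µA

Combine the parallel branches: R_p = (1/4.79 + 1/71.2 + 1/44.6)⁻¹ = 4.078 MΩ.
Node voltage V_A = V_in · R_p/(R_s + R_p) = 40.4 × 0.6116 = 24.71 V.
I(R_c) = V_A / R_c = 24.71/44.6 = 0.5540 µA.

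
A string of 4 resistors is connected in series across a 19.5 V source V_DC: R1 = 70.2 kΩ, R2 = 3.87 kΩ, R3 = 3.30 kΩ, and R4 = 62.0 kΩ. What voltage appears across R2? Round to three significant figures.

V ≈ 0.541 V

ΣR = 70.2 + 3.87 + 3.30 + 62.0 = 139.4 kΩ.
V = V_DC · R/ΣR = 19.5 × 0.02777 = 0.5415 V.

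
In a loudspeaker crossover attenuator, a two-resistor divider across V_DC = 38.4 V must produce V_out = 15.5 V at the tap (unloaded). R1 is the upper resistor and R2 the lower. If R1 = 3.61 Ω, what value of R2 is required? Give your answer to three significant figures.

The divider ratio is R2/(R1+R2) = 15.5/38.4 = 0.4036.
R2 = R1 · 0.4036/(1 − 0.4036) = 2.443 Ω.

R2 ≈ 2.44 Ω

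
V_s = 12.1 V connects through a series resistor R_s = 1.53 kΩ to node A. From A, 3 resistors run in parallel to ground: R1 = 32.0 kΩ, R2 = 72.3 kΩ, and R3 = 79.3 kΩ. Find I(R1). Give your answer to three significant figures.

Parallel bank: R_p = 1/(1/32.0 + 1/72.3 + 1/79.3) = 17.33 kΩ.
V_A = 12.1 × 17.33/18.86 = 11.12 V.
Branch current I = V_A/R1 = 11.12/32.0 = 0.3475 mA.
(Check via current divider: I_total = 0.6414 mA; share G_k/ΣG = 0.5417 → same result.)

I ≈ 0.347 mA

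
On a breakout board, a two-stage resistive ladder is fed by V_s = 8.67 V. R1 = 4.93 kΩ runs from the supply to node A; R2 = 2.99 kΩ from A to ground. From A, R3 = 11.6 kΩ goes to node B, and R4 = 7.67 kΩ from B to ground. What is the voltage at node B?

V_B ≈ 1.19 V

The second stage (R3 + R4 = 19.27 kΩ) loads node A in parallel with R2.
R2 ‖ (R3+R4) = 2.588 kΩ.
V_A = 8.67 × 2.588/(4.93 + 2.588) = 2.985 V.
Stage 2 is unloaded, so V_B = V_A · R4/(R3+R4) = 2.985 × 7.67/19.27 = 1.188 V.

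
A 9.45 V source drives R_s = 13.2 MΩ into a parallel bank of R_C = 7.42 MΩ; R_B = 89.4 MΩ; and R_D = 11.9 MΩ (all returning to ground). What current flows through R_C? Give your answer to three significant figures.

Combine the parallel branches: R_p = (1/7.42 + 1/89.4 + 1/11.9)⁻¹ = 4.348 MΩ.
Node voltage V_A = V_CC · R_p/(R_s + R_p) = 9.45 × 0.2478 = 2.342 V.
I(R_C) = V_A / R_C = 2.342/7.42 = 0.3156 µA.

I ≈ 0.316 µA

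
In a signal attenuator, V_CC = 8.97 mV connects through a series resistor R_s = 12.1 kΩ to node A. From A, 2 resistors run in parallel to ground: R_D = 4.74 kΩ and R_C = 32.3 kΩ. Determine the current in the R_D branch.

Parallel bank: R_p = 1/(1/4.74 + 1/32.3) = 4.133 kΩ.
V_A = 8.97 × 4.133/16.23 = 2.284 mV.
I(R_D) = V_A / R_D = 2.284/4.74 = 0.4819 µA.

I ≈ 0.482 µA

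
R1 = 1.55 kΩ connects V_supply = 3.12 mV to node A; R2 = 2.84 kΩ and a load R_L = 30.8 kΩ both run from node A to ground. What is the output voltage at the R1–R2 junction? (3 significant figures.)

The load sits in parallel with R2, giving an effective lower resistance R2' = R2·R_L/(R2+R_L) = 2.600 kΩ.
Voltage divider with the loaded lower leg: V_out = 3.12 × 2.600/(1.55 + 2.600) = 3.12 × 0.6265 = 1.955 mV.

V_out ≈ 1.95 mV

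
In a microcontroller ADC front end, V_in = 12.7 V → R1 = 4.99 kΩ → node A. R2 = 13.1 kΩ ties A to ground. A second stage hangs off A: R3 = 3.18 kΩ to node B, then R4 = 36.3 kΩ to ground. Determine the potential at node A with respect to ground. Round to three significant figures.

V_A ≈ 8.43 V

Looking into the second stage from A: R3 + R4 = 39.48 kΩ appears in parallel with R2.
Effective lower resistance at A: R2 ‖ 39.48 = 9.836 kΩ.
So V_A = 12.7 × 0.6634 = 8.426 V.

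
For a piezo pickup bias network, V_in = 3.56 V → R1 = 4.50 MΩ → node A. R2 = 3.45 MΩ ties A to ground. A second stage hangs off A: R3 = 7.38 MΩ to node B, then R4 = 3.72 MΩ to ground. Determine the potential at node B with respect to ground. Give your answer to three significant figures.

The second stage (R3 + R4 = 11.10 MΩ) loads node A in parallel with R2.
R2 ‖ (R3+R4) = 2.632 MΩ.
So V_A = 3.56 × 0.3690 = 1.314 V.
V_B = V_A × 0.3351 = 0.4403 V.

V_B ≈ 0.440 V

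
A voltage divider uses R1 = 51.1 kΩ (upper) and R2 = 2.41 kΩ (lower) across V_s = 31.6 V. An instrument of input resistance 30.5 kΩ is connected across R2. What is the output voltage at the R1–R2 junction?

The load sits in parallel with R2, giving an effective lower resistance R2' = R2·R_L/(R2+R_L) = 2.234 kΩ.
Now apply the divider: V_out = 31.6 × 0.04188 = 1.323 V.
(Unloaded it would be 1.42 V; the load pulls it down.)

V_out ≈ 1.32 V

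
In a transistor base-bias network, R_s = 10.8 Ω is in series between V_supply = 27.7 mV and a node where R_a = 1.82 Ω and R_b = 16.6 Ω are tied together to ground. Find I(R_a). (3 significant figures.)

I ≈ 2.01 mA

Parallel bank: R_p = 1/(1/1.82 + 1/16.6) = 1.640 Ω.
Node voltage V_A = V_supply · R_p/(R_s + R_p) = 27.7 × 0.1318 = 3.652 mV.
I(R_a) = V_A / R_a = 3.652/1.82 = 2.007 mA.
(Check via current divider: I_total = 2.227 mA; share G_k/ΣG = 0.9012 → same result.)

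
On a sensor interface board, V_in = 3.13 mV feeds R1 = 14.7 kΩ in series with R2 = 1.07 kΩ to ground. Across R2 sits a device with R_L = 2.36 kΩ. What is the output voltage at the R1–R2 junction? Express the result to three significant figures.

V_out ≈ 0.149 mV

First combine the lower leg with the load: R2 ‖ R_L = 0.7362 kΩ.
Voltage divider with the loaded lower leg: V_out = 3.13 × 0.7362/(14.7 + 0.7362) = 3.13 × 0.04769 = 0.1493 mV.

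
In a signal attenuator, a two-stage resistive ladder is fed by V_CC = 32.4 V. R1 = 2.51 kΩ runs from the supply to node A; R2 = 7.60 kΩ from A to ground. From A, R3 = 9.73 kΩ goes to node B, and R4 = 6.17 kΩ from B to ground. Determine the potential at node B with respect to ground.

The second stage (R3 + R4 = 15.90 kΩ) loads node A in parallel with R2.
R2 ‖ (R3+R4) = 5.142 kΩ.
So V_A = 32.4 × 0.6720 = 21.77 V.
Then the unloaded second divider: V_B = V_A × R4/(R3+R4) = 21.77 × 0.3881 = 8.449 V.

V_B ≈ 8.45 V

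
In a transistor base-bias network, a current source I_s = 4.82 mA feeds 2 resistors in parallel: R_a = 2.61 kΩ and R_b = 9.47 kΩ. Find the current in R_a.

I ≈ 3.78 mA

For two parallel branches, I_k = I_s · (other R)/(sum of R).
I(R_a) = 4.82 × 9.47/(2.61 + 9.47) = 4.82 × 0.7839 = 3.779 mA.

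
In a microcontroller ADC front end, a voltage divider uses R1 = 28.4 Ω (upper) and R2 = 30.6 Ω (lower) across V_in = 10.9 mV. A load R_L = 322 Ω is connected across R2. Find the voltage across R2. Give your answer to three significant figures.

V_out ≈ 5.41 mV

First combine the lower leg with the load: R2 ‖ R_L = 27.94 Ω.
Now apply the divider: V_out = 10.9 × 0.4960 = 5.406 mV.
(Unloaded it would be 5.65 mV; the load pulls it down.)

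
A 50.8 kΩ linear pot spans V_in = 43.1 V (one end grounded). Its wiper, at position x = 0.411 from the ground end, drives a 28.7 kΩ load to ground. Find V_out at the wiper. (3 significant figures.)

Lower segment x·R_p = 20.88 kΩ; upper segment (1−x)·R_p = 29.92 kΩ.
Lower segment in parallel with the load: 20.88 ‖ 28.7 = 12.09 kΩ.
V_out = 43.1 × 12.09/(29.92 + 12.09) = 12.40 V.

V_out ≈ 12.4 V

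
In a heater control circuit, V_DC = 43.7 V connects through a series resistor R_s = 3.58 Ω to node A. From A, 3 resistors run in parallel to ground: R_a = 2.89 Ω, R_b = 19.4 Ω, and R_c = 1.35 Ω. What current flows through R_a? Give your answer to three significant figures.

Parallel bank: R_p = 1/(1/2.89 + 1/19.4 + 1/1.35) = 0.8785 Ω.
Node voltage V_A = V_DC · R_p/(R_s + R_p) = 43.7 × 0.1970 = 8.611 V.
I(R_a) = V_A / R_a = 8.611/2.89 = 2.979 A.

I ≈ 2.98 A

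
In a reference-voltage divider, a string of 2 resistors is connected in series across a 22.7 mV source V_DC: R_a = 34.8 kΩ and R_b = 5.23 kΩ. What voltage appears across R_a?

Series total: ΣR = 34.8 + 5.23 = 40.03 kΩ.
Voltage divider: V = V_DC · (34.80 / 40.03) = 22.7 × 0.8693 = 19.73 mV.

V ≈ 19.7 mV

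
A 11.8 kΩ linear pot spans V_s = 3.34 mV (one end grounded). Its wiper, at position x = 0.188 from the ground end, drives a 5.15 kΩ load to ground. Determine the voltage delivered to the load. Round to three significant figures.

V_out ≈ 0.465 mV

Split the track: R_lower = x·R_p = 2.218 kΩ, R_upper = (1−x)·R_p = 9.582 kΩ.
R_L loads the lower segment: effective lower R = 1.551 kΩ.
V_out = 3.34 × 1.551/(9.582 + 1.551) = 0.4652 mV.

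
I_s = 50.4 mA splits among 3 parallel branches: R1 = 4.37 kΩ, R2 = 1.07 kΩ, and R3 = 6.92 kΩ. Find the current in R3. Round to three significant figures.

I ≈ 5.57 mA

ΣG = 1/4.37 + 1/1.07 + 1/6.92 = 1.308.
By the current-divider rule, I = I_s · G_k/ΣG = 50.4 × 0.1105 = 5.569 mA.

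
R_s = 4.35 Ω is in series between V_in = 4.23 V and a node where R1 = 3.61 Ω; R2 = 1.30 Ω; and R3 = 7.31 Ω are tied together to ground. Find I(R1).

I ≈ 0.191 A

Equivalent of the parallel group: R_p = 0.8453 Ω.
V_A = 4.23 × 0.8453/5.195 = 0.6882 V.
Branch current I = V_A/R1 = 0.6882/3.61 = 0.1906 A.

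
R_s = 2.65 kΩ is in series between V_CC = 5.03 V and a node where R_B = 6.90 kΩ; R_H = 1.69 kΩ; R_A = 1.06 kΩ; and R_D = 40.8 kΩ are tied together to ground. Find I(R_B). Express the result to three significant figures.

I ≈ 0.132 mA

Equivalent of the parallel group: R_p = 0.5867 kΩ.
Node voltage V_A = V_CC · R_p/(R_s + R_p) = 5.03 × 0.1813 = 0.9117 V.
I(R_B) = V_A / R_B = 0.9117/6.90 = 0.1321 mA.
(Equivalently: I_total = 1.554 mA, then current-divider fraction G_k/ΣG = 0.08502.)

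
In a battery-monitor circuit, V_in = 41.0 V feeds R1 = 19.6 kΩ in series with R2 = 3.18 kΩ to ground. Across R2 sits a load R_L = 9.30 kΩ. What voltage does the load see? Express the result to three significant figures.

The load sits in parallel with R2, giving an effective lower resistance R2' = R2·R_L/(R2+R_L) = 2.370 kΩ.
Voltage divider with the loaded lower leg: V_out = 41.0 × 2.370/(19.6 + 2.370) = 41.0 × 0.1079 = 4.422 V.

V_out ≈ 4.42 V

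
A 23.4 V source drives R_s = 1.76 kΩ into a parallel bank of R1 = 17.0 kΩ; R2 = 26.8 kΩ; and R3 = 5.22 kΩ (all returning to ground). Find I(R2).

I ≈ 0.580 mA

Combine the parallel branches: R_p = (1/17.0 + 1/26.8 + 1/5.22)⁻¹ = 3.476 kΩ.
V_A = 23.4 × 3.476/5.236 = 15.53 V.
Branch current I = V_A/R2 = 15.53/26.8 = 0.5796 mA.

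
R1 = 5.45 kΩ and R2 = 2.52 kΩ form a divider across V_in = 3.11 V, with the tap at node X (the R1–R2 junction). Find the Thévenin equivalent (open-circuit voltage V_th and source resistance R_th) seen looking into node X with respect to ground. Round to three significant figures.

Open-circuit (no load on X): V_th = V_in · R2/(R1 + R2) = 3.11 × 2.52/(5.450 + 2.52) = 0.9833 V.
With V_in suppressed (replaced by a short), R_th = R1 ‖ R2 = (5.450 × 2.52)/(5.450 + 2.52) = 1.723 kΩ.

V_th ≈ 0.983 V, R_th ≈ 1.72 kΩ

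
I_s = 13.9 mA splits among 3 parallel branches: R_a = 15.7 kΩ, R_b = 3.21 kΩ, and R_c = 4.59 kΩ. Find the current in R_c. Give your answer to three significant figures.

Total conductance ΣG = 1/15.7 + 1/3.21 + 1/4.59 = 0.5931 (units of 1/kΩ).
By the current-divider rule, I = I_s · G_k/ΣG = 13.9 × 0.3673 = 5.106 mA.

I ≈ 5.11 mA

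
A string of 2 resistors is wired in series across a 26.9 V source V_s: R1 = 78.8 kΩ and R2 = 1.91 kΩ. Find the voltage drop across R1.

ΣR = 78.8 + 1.91 = 80.71 kΩ.
Voltage divider: V = V_s · (78.80 / 80.71) = 26.9 × 0.9763 = 26.26 V.

V ≈ 26.3 V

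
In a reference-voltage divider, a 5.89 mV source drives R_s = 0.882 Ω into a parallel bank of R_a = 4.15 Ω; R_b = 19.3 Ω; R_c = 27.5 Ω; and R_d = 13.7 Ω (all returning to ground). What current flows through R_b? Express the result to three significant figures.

I ≈ 0.225 mA

Parallel bank: R_p = 1/(1/4.15 + 1/19.3 + 1/27.5 + 1/13.7) = 2.487 Ω.
V_A = 5.89 × 2.487/3.369 = 4.348 mV.
Branch current I = V_A/R_b = 4.348/19.3 = 0.2253 mA.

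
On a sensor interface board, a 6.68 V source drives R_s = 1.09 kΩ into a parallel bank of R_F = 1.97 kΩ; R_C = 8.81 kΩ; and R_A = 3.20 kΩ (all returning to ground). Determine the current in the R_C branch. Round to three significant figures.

Combine the parallel branches: R_p = (1/1.97 + 1/8.81 + 1/3.20)⁻¹ = 1.071 kΩ.
V_A = 6.68 × 1.071/2.161 = 3.311 V.
Branch current I = V_A/R_C = 3.311/8.81 = 0.3758 mA.

I ≈ 0.376 mA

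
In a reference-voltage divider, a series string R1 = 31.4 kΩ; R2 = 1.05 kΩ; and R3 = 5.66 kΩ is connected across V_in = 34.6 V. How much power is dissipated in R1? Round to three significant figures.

P ≈ 25.9 mW

The common current is I = 34.6/38.11 = 0.9079 mA.
V(R1) = I·R = 28.51 V; P = V·I = 28.51 × 0.9079 = 25.88 mW.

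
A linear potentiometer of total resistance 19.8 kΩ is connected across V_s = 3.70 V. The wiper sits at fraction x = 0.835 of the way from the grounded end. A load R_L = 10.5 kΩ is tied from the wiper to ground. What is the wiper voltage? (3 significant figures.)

V_out ≈ 2.45 V

The pot divides into 3.267 kΩ above the wiper and 16.53 kΩ below.
(x·R_p) ‖ R_L = 6.422 kΩ.
Loaded-divider output: V_out = 3.70 × 0.6628 = 2.452 V.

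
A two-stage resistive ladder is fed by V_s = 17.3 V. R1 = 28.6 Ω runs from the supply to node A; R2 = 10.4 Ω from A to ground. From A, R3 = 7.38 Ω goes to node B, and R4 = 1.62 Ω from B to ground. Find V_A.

V_A ≈ 2.50 V

Looking into the second stage from A: R3 + R4 = 9.000 Ω appears in parallel with R2.
R2 ‖ (R3+R4) = 4.825 Ω.
So V_A = 17.3 × 0.1443 = 2.497 V.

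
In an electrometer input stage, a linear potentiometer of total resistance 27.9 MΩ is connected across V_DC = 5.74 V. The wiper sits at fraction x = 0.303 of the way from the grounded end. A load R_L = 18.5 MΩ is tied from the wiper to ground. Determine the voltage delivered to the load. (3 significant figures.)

Lower segment x·R_p = 8.454 MΩ; upper segment (1−x)·R_p = 19.45 MΩ.
Lower segment in parallel with the load: 8.454 ‖ 18.5 = 5.802 MΩ.
V_out = 5.74 × 5.802/(19.45 + 5.802) = 1.319 V.
(Unloaded: V_out = x·V_DC = 1.74 V.)

V_out ≈ 1.32 V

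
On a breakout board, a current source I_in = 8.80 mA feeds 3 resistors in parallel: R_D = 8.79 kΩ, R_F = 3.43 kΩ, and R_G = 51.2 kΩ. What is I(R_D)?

Conductances: ΣG = 1/8.79 + 1/3.43 + 1/51.2 = 0.4248 (1/kΩ).
By the current-divider rule, I = I_in · G_k/ΣG = 8.80 × 0.2678 = 2.356 mA.

I ≈ 2.36 mA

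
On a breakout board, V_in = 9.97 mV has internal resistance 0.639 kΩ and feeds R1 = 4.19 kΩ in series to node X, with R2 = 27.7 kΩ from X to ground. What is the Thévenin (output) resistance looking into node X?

R1' = 0.639 + 4.19 = 4.829 kΩ (source resistance + R1).
Zeroing V_in shorts the top of R1' to ground, so R_th = R1' ‖ R2 = 4.112 kΩ.

R_th ≈ 4.11 kΩ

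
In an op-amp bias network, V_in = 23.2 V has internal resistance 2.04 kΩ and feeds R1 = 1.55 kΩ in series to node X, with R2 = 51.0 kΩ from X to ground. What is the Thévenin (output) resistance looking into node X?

R_th ≈ 3.35 kΩ

R1' = 2.04 + 1.55 = 3.590 kΩ (source resistance + R1).
Zeroing V_in shorts the top of R1' to ground, so R_th = R1' ‖ R2 = 3.354 kΩ.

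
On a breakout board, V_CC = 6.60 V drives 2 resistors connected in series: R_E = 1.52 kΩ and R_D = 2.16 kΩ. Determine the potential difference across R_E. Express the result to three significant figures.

ΣR = 1.52 + 2.16 = 3.680 kΩ.
Voltage divider: V = V_CC · (1.520 / 3.680) = 6.60 × 0.4130 = 2.726 V.

V ≈ 2.73 V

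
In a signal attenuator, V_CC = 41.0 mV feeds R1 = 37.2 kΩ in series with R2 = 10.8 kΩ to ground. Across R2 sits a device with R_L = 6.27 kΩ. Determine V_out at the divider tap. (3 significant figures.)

The load sits in parallel with R2, giving an effective lower resistance R2' = R2·R_L/(R2+R_L) = 3.967 kΩ.
Now apply the divider: V_out = 41.0 × 0.09636 = 3.951 mV.

V_out ≈ 3.95 mV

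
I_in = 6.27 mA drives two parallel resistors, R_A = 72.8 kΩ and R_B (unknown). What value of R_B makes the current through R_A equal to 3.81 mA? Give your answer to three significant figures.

In a two-way split, I_A/I_in = R_B/(R_A + R_B).
3.81/6.27 = R_B/(R_A + R_B) → R_B = R_A · (0.6077)/(1 − 0.6077) = 72.8 × 1.549 = 112.8 kΩ.

R_B ≈ 113 kΩ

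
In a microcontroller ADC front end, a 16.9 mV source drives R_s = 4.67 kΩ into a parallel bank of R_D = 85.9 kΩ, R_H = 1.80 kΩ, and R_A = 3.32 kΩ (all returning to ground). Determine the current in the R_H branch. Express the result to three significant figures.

I ≈ 1.86 µA

Combine the parallel branches: R_p = (1/85.9 + 1/1.80 + 1/3.32)⁻¹ = 1.152 kΩ.
Node voltage V_A = V_DC · R_p/(R_s + R_p) = 16.9 × 0.1978 = 3.343 mV.
I(R_H) = V_A / R_H = 3.343/1.80 = 1.857 µA.
(Equivalently: I_total = 2.903 µA, then current-divider fraction G_k/ΣG = 0.6397.)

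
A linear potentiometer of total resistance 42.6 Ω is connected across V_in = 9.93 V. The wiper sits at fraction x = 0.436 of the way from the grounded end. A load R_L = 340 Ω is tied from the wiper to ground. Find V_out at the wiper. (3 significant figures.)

V_out ≈ 4.20 V

The pot divides into 24.03 Ω above the wiper and 18.57 Ω below.
(x·R_p) ‖ R_L = 17.61 Ω.
Loaded-divider output: V_out = 9.93 × 0.4230 = 4.200 V.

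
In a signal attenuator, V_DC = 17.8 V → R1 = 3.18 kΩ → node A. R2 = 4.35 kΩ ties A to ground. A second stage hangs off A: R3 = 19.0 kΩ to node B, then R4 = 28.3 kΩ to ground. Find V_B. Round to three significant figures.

V_B ≈ 5.92 V

The second stage (R3 + R4 = 47.30 kΩ) loads node A in parallel with R2.
Effective lower resistance at A: R2 ‖ 47.30 = 3.984 kΩ.
First divider: V_A = V_DC · 3.984/(3.18 + 3.984) = 9.898 V.
V_B = V_A × 0.5983 = 5.922 V.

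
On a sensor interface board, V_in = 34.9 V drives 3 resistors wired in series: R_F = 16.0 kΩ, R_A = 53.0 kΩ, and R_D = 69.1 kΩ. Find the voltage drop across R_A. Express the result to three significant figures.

V ≈ 13.4 V

Total series resistance ΣR = 16.0 + 53.0 + 69.1 = 138.1 kΩ.
V = V_in · R/ΣR = 34.9 × 0.3838 = 13.39 V.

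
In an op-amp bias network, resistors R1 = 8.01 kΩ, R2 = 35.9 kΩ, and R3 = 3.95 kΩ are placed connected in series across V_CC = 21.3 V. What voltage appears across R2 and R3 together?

V ≈ 17.7 V

Series total: ΣR = 8.01 + 35.9 + 3.95 = 47.86 kΩ.
R_{R2..R3} = 35.9 + 3.95 = 39.85 kΩ.
By the voltage-divider rule, V = 21.3 × 39.85/47.86 = 17.74 V.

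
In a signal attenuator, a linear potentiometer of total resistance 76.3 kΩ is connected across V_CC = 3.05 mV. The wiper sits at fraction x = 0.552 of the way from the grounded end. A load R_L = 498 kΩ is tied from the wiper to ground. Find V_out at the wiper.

V_out ≈ 1.62 mV

Split the track: R_lower = x·R_p = 42.12 kΩ, R_upper = (1−x)·R_p = 34.18 kΩ.
Lower segment in parallel with the load: 42.12 ‖ 498 = 38.83 kΩ.
Loaded-divider output: V_out = 3.05 × 0.5318 = 1.622 mV.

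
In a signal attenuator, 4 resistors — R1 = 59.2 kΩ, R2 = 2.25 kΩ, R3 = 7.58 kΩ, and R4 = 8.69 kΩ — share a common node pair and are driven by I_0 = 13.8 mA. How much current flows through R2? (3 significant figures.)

I ≈ 8.66 mA

ΣG = 1/59.2 + 1/2.25 + 1/7.58 + 1/8.69 = 0.7083.
Current divider: I(R2) = I_0 · G_k/ΣG = 13.8 × (0.4444/0.7083) = 13.8 × 0.6274 = 8.659 mA.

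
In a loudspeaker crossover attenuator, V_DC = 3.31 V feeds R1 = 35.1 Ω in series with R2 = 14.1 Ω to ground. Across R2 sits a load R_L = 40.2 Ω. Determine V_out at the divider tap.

V_out ≈ 0.759 V

R2 ‖ R_L = (14.1 × 40.2)/(14.1 + 40.2) = 10.44 Ω.
Now apply the divider: V_out = 3.31 × 0.2292 = 0.7587 V.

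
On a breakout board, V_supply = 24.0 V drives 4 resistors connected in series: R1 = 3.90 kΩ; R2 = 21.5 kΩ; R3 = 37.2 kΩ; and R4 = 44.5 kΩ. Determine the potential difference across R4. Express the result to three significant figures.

Total series resistance ΣR = 3.90 + 21.5 + 37.2 + 44.5 = 107.1 kΩ.
Voltage divider: V = V_supply · (44.50 / 107.1) = 24.0 × 0.4155 = 9.972 V.

V ≈ 9.97 V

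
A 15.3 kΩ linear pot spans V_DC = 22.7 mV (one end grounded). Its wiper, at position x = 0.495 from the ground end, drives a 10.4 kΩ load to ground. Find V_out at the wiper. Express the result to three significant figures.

V_out ≈ 8.22 mV

Lower segment x·R_p = 7.574 kΩ; upper segment (1−x)·R_p = 7.727 kΩ.
Lower segment in parallel with the load: 7.574 ‖ 10.4 = 4.382 kΩ.
Loaded-divider output: V_out = 22.7 × 0.3619 = 8.215 mV.
(Unloaded: V_out = x·V_DC = 11.2 mV.)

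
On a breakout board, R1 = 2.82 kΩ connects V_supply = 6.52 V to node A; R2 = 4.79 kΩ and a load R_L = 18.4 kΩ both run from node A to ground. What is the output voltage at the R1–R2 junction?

V_out ≈ 3.74 V

First combine the lower leg with the load: R2 ‖ R_L = 3.801 kΩ.
Now apply the divider: V_out = 6.52 × 0.5741 = 3.743 V.
(Unloaded it would be 4.10 V; the load pulls it down.)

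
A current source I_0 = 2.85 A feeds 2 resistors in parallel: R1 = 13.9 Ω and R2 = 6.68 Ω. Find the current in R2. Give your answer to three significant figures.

I ≈ 1.92 A

For two parallel branches, I_k = I_0 · (other R)/(sum of R).
I(R2) = 2.85 × 13.9/(13.9 + 6.68) = 2.85 × 0.6754 = 1.925 A.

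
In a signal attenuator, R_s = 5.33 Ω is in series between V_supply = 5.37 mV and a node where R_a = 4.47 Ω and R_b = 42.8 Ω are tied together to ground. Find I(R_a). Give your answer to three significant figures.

I ≈ 0.519 mA

Parallel bank: R_p = 1/(1/4.47 + 1/42.8) = 4.047 Ω.
V_A by voltage divider: V_A = 5.37 × 4.047/(5.33 + 4.047) = 2.318 mV.
I(R_a) = V_A / R_a = 2.318/4.47 = 0.5185 mA.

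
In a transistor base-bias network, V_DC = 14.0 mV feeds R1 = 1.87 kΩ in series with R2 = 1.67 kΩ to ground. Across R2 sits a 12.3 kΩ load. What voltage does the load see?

The load sits in parallel with R2, giving an effective lower resistance R2' = R2·R_L/(R2+R_L) = 1.470 kΩ.
Then V_out = V_DC · R2'/(R1 + R2') = 14.0 × 1.470/3.340 = 6.163 mV.

V_out ≈ 6.16 mV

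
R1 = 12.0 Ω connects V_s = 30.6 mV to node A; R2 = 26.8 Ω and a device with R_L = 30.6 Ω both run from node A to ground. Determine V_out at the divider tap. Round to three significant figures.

V_out ≈ 16.6 mV

The load sits in parallel with R2, giving an effective lower resistance R2' = R2·R_L/(R2+R_L) = 14.29 Ω.
Now apply the divider: V_out = 30.6 × 0.5435 = 16.63 mV.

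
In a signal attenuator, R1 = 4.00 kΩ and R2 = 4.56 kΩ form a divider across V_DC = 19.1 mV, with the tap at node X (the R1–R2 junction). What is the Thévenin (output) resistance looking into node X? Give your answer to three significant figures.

R_th ≈ 2.13 kΩ

Zeroing V_DC shorts the top of R1 to ground, so R_th = R1 ‖ R2 = 2.131 kΩ.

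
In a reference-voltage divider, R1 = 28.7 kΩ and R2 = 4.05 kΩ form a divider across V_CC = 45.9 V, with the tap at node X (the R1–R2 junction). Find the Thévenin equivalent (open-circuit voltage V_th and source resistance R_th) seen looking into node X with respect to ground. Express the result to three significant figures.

With X open, the divider is unloaded: V_th = 45.9 × 4.05/32.75 = 5.676 V.
Looking into X with the source shorted: R_th = R1·R2/(R1+R2) = 28.70 × 4.05/32.75 = 3.549 kΩ.

V_th ≈ 5.68 V, R_th ≈ 3.55 kΩ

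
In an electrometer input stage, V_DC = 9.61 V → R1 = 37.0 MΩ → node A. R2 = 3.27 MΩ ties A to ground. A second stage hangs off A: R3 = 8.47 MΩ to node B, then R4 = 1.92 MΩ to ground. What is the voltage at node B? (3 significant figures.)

Looking into the second stage from A: R3 + R4 = 10.39 MΩ appears in parallel with R2.
Effective lower resistance at A: R2 ‖ 10.39 = 2.487 MΩ.
First divider: V_A = V_DC · 2.487/(37.0 + 2.487) = 0.6053 V.
Stage 2 is unloaded, so V_B = V_A · R4/(R3+R4) = 0.6053 × 1.92/10.39 = 0.1119 V.

V_B ≈ 0.112 V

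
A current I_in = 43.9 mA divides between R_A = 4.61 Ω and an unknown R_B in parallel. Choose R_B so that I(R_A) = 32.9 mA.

R_B ≈ 13.8 Ω

Two-branch current divider: I_A = I_in · R_B/(R_A + R_B).
32.9/43.9 = R_B/(R_A + R_B) → R_B = R_A · (0.7494)/(1 − 0.7494) = 4.61 × 2.991 = 13.79 Ω.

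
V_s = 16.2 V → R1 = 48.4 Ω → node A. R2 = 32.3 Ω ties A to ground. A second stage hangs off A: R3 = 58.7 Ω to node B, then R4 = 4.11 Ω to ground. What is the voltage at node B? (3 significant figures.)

Node A sees R2 in parallel with the series input of stage 2, R3 + R4 = 62.81 Ω.
R2 ‖ (R3+R4) = 21.33 Ω.
First divider: V_A = V_s · 21.33/(48.4 + 21.33) = 4.956 V.
Stage 2 is unloaded, so V_B = V_A · R4/(R3+R4) = 4.956 × 4.11/62.81 = 0.3243 V.

V_B ≈ 0.324 V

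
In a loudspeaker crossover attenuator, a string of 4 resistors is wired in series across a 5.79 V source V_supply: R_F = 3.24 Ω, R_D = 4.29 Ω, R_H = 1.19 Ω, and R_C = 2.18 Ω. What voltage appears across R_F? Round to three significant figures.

V ≈ 1.72 V

Total series resistance ΣR = 3.24 + 4.29 + 1.19 + 2.18 = 10.90 Ω.
By the voltage-divider rule, V = 5.79 × 3.240/10.90 = 1.721 V.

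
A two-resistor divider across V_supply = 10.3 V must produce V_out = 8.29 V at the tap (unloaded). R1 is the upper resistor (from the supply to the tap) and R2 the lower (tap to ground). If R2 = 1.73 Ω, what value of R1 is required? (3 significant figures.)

V_out/V_supply = R2/(R1+R2) = 0.8049.
So R1 = R2 · (V_supply/V_out − 1) = 1.73 × (10.3/8.29 − 1) = 1.73 × 0.2425 = 0.4195 Ω.

R1 ≈ 0.419 Ω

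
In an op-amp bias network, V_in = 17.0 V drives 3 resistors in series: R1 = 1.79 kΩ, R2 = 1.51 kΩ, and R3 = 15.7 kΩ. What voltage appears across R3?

V ≈ 14.0 V

Series total: ΣR = 1.79 + 1.51 + 15.7 = 19.00 kΩ.
By the voltage-divider rule, V = 17.0 × 15.70/19.00 = 14.05 V.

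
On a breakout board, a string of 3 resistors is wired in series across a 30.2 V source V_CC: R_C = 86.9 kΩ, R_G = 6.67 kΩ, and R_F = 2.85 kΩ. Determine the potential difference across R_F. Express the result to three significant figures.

Series total: ΣR = 86.9 + 6.67 + 2.85 = 96.42 kΩ.
Voltage divider: V = V_CC · (2.850 / 96.42) = 30.2 × 0.02956 = 0.8927 V.

V ≈ 0.893 V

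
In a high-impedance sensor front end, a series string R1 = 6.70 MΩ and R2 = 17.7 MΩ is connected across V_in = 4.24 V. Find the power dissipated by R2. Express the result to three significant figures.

Series current I = V_in/ΣR = 4.24/24.40 = 0.1738 µA.
V(R2) = I·R = 3.076 V; P = V·I = 3.076 × 0.1738 = 0.5345 µW.

P ≈ 0.534 µW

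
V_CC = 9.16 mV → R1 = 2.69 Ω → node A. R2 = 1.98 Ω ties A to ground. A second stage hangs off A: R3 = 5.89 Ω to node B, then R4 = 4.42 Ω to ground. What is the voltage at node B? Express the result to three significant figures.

The second stage (R3 + R4 = 10.31 Ω) loads node A in parallel with R2.
R2 ‖ (R3+R4) = 1.661 Ω.
First divider: V_A = V_CC · 1.661/(2.69 + 1.661) = 3.497 mV.
V_B = V_A × 0.4287 = 1.499 mV.

V_B ≈ 1.50 mV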